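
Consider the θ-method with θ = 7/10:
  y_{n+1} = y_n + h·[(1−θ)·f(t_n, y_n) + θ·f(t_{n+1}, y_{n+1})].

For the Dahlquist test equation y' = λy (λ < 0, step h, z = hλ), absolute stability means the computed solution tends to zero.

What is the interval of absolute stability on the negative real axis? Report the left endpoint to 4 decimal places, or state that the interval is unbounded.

unbounded; (−∞, 0).

With y'=λy (z=hλ):
  y_{n+1} = y_n + z·[3/10·y_n + 7/10·y_{n+1}] ⇒ (1 − 7/10z)y_{n+1} = (1 + 3/10z)y_n
  so R(z) = (1 + 3/10z)/(1 − 7/10z).

Boundary: |R(x)|=1, x<0.
x=-1.24: |R|=0.3362
x=-2: |R|=0.1667
x=-10: |R|=0.2500
x=-100: |R|=0.4085
θ=7/10≥1/2 ⇒ |1+3/10x|<|1−7/10x| ∀x<0 ⇒ stable on all of ℝ⁻.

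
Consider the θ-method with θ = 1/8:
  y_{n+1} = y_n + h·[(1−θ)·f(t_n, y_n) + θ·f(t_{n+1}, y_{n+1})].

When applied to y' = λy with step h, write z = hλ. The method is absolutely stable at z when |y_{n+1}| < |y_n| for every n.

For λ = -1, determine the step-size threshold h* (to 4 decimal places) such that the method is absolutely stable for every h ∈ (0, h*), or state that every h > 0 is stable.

Set f=λy, z=hλ:
  y_{n+1} = y_n + z·[7/8·y_n + 1/8·y_{n+1}] ⇒ (1 − 1/8z)y_{n+1} = (1 + 7/8z)y_n
  Hence R(z) = (1 + 7/8z)/(1 − 1/8z).

Need |R(x)|<1, x<0.
x=-0.32: |R|=0.6923
R=−1: 1+7/8x = −1+1/8x ⇒ -3/4x=2 ⇒ x=2/(-3/4)=-2.6667
Confirm numerically:
  x=-1.867: |R|=0.51373 <1
  x=-1.595: |R|=0.32986 <1
  x=-1.269: |R|=0.09526 <1
  x=-2.963: |R|=1.16218 >1
  x=-2.753: |R|=1.04817 >1
Interval (-2.6667, 0).

(-2.6667,0); λ=-1 ⇒ h* = (8/3)/1 = 2.6667.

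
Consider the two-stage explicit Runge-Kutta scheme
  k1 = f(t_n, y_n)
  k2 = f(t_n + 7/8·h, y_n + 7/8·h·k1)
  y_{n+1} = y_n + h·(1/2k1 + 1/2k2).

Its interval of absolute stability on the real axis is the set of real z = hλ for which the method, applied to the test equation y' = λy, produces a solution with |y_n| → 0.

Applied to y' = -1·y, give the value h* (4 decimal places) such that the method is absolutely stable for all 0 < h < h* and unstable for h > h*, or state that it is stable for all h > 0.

(-2.2857,0); λ=-1 ⇒ h* = (16/7)/1 = 2.2857.

Set f=λy, z=hλ:
  k1=λy_n ⇒ h·k1=z·y_n;  k2=λ(1+7/8z)y_n ⇒ h·k2=z(1+7/8z)y_n
  y_{n+1}/y_n = 1 + 1/2z + 1/2z(1+7/8z) = 1 + z + 7/16z²
  so R(z) = 1 + z + 7/16z².

Boundary: |R(x)|=1, x<0.
x=-1.39: |R|=0.4553
R=1: x+7/16x²=0 ⇒ x=−16/7=-2.2857; min R=1−1/(4·7/16)=0.4286>−1
Confirm numerically:
  x=-2.265: |R|=0.97947 <1
  x=-1.336: |R|=0.44489 <1
  x=-1.018: |R|=0.43539 <1
  x=-2.796: |R|=1.62421 >1
  x=-2.740: |R|=1.54458 >1
  x=-2.488: |R|=1.22019 >1
Interval (-2.2857, 0).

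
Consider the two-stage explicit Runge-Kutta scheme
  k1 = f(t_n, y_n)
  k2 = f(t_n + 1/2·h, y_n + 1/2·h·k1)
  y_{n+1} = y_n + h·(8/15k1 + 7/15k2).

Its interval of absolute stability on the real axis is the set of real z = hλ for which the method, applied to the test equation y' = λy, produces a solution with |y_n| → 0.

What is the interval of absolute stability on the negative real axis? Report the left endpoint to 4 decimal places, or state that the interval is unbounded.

Test eqn y'=λy, z=hλ:
  k1=λy_n ⇒ h·k1=z·y_n;  k2=λ(1+1/2z)y_n ⇒ h·k2=z(1+1/2z)y_n
  y_{n+1}/y_n = 1 + 8/15z + 7/15z(1+1/2z) = 1 + z + 7/30z²
  ⇒ R(z) = 1 + z + 7/30z².

Need |R(x)|<1, x<0.
x=-0.42: |R|=0.6212
R=1: x+7/30x²=0 ⇒ x=−30/7=-4.2857; min R=1−1/(4·7/30)=-0.0714>−1
Confirm numerically:
  x=-3.967: |R|=0.70499 <1
  x=-2.719: |R|=0.00602 <1
  x=-2.614: |R|=0.01963 <1
  x=-2.134: |R|=0.07141 <1
  x=-4.869: |R|=1.66267 >1
  x=-4.559: |R|=1.29071 >1
Stable set (-4.2857, 0).

(-4.2857, 0).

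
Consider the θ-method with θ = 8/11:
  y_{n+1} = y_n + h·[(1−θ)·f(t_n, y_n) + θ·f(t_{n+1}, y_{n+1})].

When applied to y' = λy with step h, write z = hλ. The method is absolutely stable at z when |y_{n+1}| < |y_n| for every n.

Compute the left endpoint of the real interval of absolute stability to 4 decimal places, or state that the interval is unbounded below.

(−∞, 0) — no finite endpoint.

With y'=λy (z=hλ):
  y_{n+1} = y_n + z·[3/11·y_n + 8/11·y_{n+1}] ⇒ (1 − 8/11z)y_{n+1} = (1 + 3/11z)y_n
  R(z) = (1 + 3/11z)/(1 − 8/11z).

Boundary: |R(x)|=1, x<0.
x=-1.51: |R|=0.2803
x=-2: |R|=0.1852
x=-10: |R|=0.2088
x=-100: |R|=0.3564
θ=8/11≥1/2 ⇒ |1+3/11x|<|1−8/11x| ∀x<0 ⇒ stable on all of ℝ⁻.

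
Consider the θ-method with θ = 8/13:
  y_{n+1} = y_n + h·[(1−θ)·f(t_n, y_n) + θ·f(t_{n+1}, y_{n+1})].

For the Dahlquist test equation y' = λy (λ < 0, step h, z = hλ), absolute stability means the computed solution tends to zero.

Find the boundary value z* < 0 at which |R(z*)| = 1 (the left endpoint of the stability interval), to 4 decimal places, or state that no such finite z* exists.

Test eqn y'=λy, z=hλ:
  y_{n+1} = y_n + z·[5/13·y_n + 8/13·y_{n+1}] ⇒ (1 − 8/13z)y_{n+1} = (1 + 5/13z)y_n
  Hence R(z) = (1 + 5/13z)/(1 − 8/13z).

Need |R(x)|<1, x<0.
x=-0.44: |R|=0.6538
x=-2: |R|=0.1034
x=-10: |R|=0.3978
x=-100: |R|=0.5990
θ=8/13≥1/2 ⇒ |1+5/13x|<|1−8/13x| ∀x<0 ⇒ stable on all of ℝ⁻.

(−∞, 0) — no finite endpoint.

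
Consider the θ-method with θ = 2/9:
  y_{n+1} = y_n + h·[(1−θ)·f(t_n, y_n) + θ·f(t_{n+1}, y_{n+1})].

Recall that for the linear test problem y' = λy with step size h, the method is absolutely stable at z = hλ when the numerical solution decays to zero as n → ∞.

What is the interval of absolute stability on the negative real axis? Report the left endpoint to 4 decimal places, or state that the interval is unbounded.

(-3.6000, 0).

Test eqn y'=λy, z=hλ:
  y_{n+1} = y_n + z·[7/9·y_n + 2/9·y_{n+1}] ⇒ (1 − 2/9z)y_{n+1} = (1 + 7/9z)y_n
  R(z) = (1 + 7/9z)/(1 − 2/9z).

Boundary: |R(x)|=1, x<0.
x=-1.71: |R|=0.2391
R=−1: 1+7/9x = −1+2/9x ⇒ -5/9x=2 ⇒ x=2/(-5/9)=-3.6000
Confirm numerically:
  x=-3.526: |R|=0.97695 <1
  x=-3.348: |R|=0.91972 <1
  x=-2.744: |R|=0.70458 <1
  x=-1.825: |R|=0.29842 <1
  x=-3.911: |R|=1.09244 >1
  x=-3.784: |R|=1.05553 >1
So |R|<1 on (-3.6000, 0).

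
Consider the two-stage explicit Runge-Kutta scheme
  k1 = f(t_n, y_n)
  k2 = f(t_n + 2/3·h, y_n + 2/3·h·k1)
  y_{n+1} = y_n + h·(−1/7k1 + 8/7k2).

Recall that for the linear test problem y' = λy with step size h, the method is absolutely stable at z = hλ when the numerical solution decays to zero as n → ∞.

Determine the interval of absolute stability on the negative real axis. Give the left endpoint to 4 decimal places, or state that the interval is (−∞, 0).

z∈(-1.3125,0).

With y'=λy (z=hλ):
  k1=λy_n ⇒ h·k1=z·y_n;  k2=λ(1+2/3z)y_n ⇒ h·k2=z(1+2/3z)y_n
  y_{n+1}/y_n = 1 − 1/7z + 8/7z(1+2/3z) = 1 + z + 16/21z²
  so R(z) = 1 + z + 16/21z².

Boundary: |R(x)|=1, x<0.
x=-1.27: |R|=0.9589
R=1: x+16/21x²=0 ⇒ x=−21/16=-1.3125; min R=1−1/(4·16/21)=0.6719>−1
Confirm numerically:
  x=-1.113: |R|=0.83082 <1
  x=-1.016: |R|=0.77048 <1
  x=-0.691: |R|=0.67280 <1
  x=-0.586: |R|=0.67564 <1
  x=-1.596: |R|=1.34474 >1
  x=-1.461: |R|=1.16530 >1
So |R|<1 on (-1.3125, 0).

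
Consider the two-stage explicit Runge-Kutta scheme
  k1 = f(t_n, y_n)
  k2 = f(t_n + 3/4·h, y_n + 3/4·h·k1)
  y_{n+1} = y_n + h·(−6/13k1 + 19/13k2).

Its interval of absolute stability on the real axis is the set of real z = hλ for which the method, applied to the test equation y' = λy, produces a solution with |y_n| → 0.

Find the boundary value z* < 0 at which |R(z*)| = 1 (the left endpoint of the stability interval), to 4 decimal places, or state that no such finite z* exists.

With y'=λy (z=hλ):
  k1=λy_n ⇒ h·k1=z·y_n;  k2=λ(1+3/4z)y_n ⇒ h·k2=z(1+3/4z)y_n
  y_{n+1}/y_n = 1 − 6/13z + 19/13z(1+3/4z) = 1 + z + 57/52z²
  R(z) = 1 + z + 57/52z².

Solve |R(x)|<1 on ℝ⁻.
x=-1.3: |R|=1.5525
R=1: x+57/52x²=0 ⇒ x=−52/57=-0.9123; min R=1−1/(4·57/52)=0.7719>−1
Confirm numerically:
  x=-0.754: |R|=0.86918 <1
  x=-0.713: |R|=0.84425 <1
  x=-0.610: |R|=0.79788 <1
  x=-0.511: |R|=0.77523 <1
  x=-1.442: |R|=1.83730 >1
  x=-1.151: |R|=1.30119 >1
  x=-0.973: |R|=1.06476 >1
Stable set (-0.9123, 0).

left endpoint -0.9123.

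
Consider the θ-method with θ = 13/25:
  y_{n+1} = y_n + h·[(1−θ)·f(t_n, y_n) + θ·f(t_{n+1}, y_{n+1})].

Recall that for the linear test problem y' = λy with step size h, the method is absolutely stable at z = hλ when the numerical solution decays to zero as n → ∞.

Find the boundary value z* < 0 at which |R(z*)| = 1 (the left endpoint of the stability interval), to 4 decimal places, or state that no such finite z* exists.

unbounded; (−∞, 0).

Test eqn y'=λy, z=hλ:
  y_{n+1} = y_n + z·[12/25·y_n + 13/25·y_{n+1}] ⇒ (1 − 13/25z)y_{n+1} = (1 + 12/25z)y_n
  so R(z) = (1 + 12/25z)/(1 − 13/25z).

Need |R(x)|<1, x<0.
x=-0.73: |R|=0.4709
x=-2: |R|=0.0196
x=-10: |R|=0.6129
x=-100: |R|=0.8868
θ=13/25≥1/2 ⇒ |1+12/25x|<|1−13/25x| ∀x<0 ⇒ stable on all of ℝ⁻.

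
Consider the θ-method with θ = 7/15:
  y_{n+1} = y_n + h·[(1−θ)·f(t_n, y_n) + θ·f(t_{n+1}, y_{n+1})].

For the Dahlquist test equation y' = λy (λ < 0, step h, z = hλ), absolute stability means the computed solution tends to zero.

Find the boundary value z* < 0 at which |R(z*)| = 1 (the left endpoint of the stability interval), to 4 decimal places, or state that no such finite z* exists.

left endpoint -30.0000.

On y'=λy, z=hλ:
  y_{n+1} = y_n + z·[8/15·y_n + 7/15·y_{n+1}] ⇒ (1 − 7/15z)y_{n+1} = (1 + 8/15z)y_n
  so R(z) = (1 + 8/15z)/(1 − 7/15z).

Need |R(x)|<1, x<0.
x=-1.57: |R|=0.0939
R=−1: 1+8/15x = −1+7/15x ⇒ -1/15x=2 ⇒ x=2/(-1/15)=-30.0000
Confirm numerically:
  x=-22.338: |R|=0.95529 <1
  x=-21.487: |R|=0.94853 <1
  x=-20.524: |R|=0.94028 <1
  x=-14.132: |R|=0.86071 <1
  x=-30.430: |R|=1.00189 >1
  x=-30.260: |R|=1.00115 >1
Interval (-30.0000, 0).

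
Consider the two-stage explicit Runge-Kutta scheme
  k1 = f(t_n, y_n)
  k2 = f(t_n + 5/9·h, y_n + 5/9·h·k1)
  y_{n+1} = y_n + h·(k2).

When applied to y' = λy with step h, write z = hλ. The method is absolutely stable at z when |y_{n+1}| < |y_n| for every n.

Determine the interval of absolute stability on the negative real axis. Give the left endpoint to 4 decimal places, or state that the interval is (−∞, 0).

On y'=λy, z=hλ:
  k1=λy_n ⇒ h·k1=z·y_n;  k2=λ(1+5/9z)y_n ⇒ h·k2=z(1+5/9z)y_n
  y_{n+1}/y_n = 1 + z(1+5/9z) = 1 + z + 5/9z²
  ⇒ R(z) = 1 + z + 5/9z².

Boundary: |R(x)|=1, x<0.
x=-1.09: |R|=0.5701
R=1: x+5/9x²=0 ⇒ x=−9/5=-1.8000; min R=1−1/(4·5/9)=0.5500>−1
Confirm numerically:
  x=-1.711: |R|=0.91540 <1
  x=-1.382: |R|=0.67907 <1
  x=-1.314: |R|=0.64522 <1
  x=-0.941: |R|=0.55093 <1
  x=-2.127: |R|=1.38640 >1
  x=-1.925: |R|=1.13368 >1
  x=-1.875: |R|=1.07813 >1
Stable set (-1.8000, 0).

(-1.8000, 0).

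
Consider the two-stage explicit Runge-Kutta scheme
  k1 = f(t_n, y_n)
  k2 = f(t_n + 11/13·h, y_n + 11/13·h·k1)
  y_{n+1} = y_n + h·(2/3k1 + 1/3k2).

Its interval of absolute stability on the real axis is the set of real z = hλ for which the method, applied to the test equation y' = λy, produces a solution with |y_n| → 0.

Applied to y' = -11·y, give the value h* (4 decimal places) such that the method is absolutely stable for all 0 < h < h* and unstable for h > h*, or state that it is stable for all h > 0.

(-3.5455,0); λ=-11 ⇒ h* = (39/11)/11 = 0.3223.

Set f=λy, z=hλ:
  k1=λy_n ⇒ h·k1=z·y_n;  k2=λ(1+11/13z)y_n ⇒ h·k2=z(1+11/13z)y_n
  y_{n+1}/y_n = 1 + 2/3z + 1/3z(1+11/13z) = 1 + z + 11/39z²
  Hence R(z) = 1 + z + 11/39z².

Boundary: |R(x)|=1, x<0.
x=-0.46: |R|=0.5997
R=1: x+11/39x²=0 ⇒ x=−39/11=-3.5455; min R=1−1/(4·11/39)=0.1136>−1
Confirm numerically:
  x=-3.436: |R|=0.89392 <1
  x=-3.067: |R|=0.58611 <1
  x=-2.204: |R|=0.16610 <1
  x=-1.610: |R|=0.12111 <1
  x=-3.757: |R|=1.22417 >1
  x=-3.727: |R|=1.19084 >1
  x=-3.654: |R|=1.11187 >1
Interval (-3.5455, 0).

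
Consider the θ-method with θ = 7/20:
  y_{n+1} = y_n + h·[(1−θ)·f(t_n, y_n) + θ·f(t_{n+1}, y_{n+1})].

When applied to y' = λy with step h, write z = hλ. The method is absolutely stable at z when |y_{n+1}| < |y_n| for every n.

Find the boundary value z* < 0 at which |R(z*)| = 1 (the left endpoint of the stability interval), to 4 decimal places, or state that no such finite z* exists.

Set f=λy, z=hλ:
  y_{n+1} = y_n + z·[13/20·y_n + 7/20·y_{n+1}] ⇒ (1 − 7/20z)y_{n+1} = (1 + 13/20z)y_n
  Hence R(z) = (1 + 13/20z)/(1 − 7/20z).

Boundary: |R(x)|=1, x<0.
x=-1.5: |R|=0.0164
R=−1: 1+13/20x = −1+7/20x ⇒ -3/10x=2 ⇒ x=2/(-3/10)=-6.6667
Confirm numerically:
  x=-6.133: |R|=0.94912 <1
  x=-5.138: |R|=0.83611 <1
  x=-5.091: |R|=0.83008 <1
  x=-4.395: |R|=0.73151 <1
  x=-7.209: |R|=1.04618 >1
  x=-7.154: |R|=1.04172 >1
  x=-6.902: |R|=1.02067 >1
Stable set (-6.6667, 0).

z* = -6.6667.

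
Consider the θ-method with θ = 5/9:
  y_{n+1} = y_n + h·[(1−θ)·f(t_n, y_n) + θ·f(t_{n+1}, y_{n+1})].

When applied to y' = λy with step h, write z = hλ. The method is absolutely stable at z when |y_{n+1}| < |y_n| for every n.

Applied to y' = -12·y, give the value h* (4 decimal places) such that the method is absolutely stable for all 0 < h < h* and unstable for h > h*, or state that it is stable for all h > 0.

(−∞, 0) — no finite endpoint. Any h>0 works for λ=-12.

Set f=λy, z=hλ:
  y_{n+1} = y_n + z·[4/9·y_n + 5/9·y_{n+1}] ⇒ (1 − 5/9z)y_{n+1} = (1 + 4/9z)y_n
  so R(z) = (1 + 4/9z)/(1 − 5/9z).

Solve |R(x)|<1 on ℝ⁻.
x=-1.74: |R|=0.1153
x=-2: |R|=0.0526
x=-10: |R|=0.5254
x=-100: |R|=0.7682
θ=5/9≥1/2 ⇒ |1+4/9x|<|1−5/9x| ∀x<0 ⇒ stable on all of ℝ⁻.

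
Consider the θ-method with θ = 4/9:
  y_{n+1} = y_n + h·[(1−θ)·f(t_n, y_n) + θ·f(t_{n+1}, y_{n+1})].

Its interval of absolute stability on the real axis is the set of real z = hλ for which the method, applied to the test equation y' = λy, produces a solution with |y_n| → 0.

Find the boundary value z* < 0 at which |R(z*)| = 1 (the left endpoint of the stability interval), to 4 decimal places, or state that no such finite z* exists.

left endpoint -18.0000.

On y'=λy, z=hλ:
  y_{n+1} = y_n + z·[5/9·y_n + 4/9·y_{n+1}] ⇒ (1 − 4/9z)y_{n+1} = (1 + 5/9z)y_n
  R(z) = (1 + 5/9z)/(1 − 4/9z).

Solve |R(x)|<1 on ℝ⁻.
x=-1.41: |R|=0.1332
R=−1: 1+5/9x = −1+4/9x ⇒ -1/9x=2 ⇒ x=2/(-1/9)=-18.0000
Confirm numerically:
  x=-16.489: |R|=0.97984 <1
  x=-15.180: |R|=0.95955 <1
  x=-12.153: |R|=0.89851 <1
  x=-8.037: |R|=0.75787 <1
  x=-18.389: |R|=1.00471 >1
  x=-18.351: |R|=1.00426 >1
  x=-18.049: |R|=1.00060 >1
Interval (-18.0000, 0).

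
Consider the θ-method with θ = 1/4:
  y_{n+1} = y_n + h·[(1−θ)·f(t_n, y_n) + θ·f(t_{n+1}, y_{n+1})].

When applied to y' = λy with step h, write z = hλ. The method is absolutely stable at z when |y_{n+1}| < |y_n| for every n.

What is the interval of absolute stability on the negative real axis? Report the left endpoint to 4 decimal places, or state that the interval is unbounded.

With y'=λy (z=hλ):
  y_{n+1} = y_n + z·[3/4·y_n + 1/4·y_{n+1}] ⇒ (1 − 1/4z)y_{n+1} = (1 + 3/4z)y_n
  so R(z) = (1 + 3/4z)/(1 − 1/4z).

Solve |R(x)|<1 on ℝ⁻.
x=-1.01: |R|=0.1936
R=−1: 1+3/4x = −1+1/4x ⇒ -1/2x=2 ⇒ x=2/(-1/2)=-4.0000
Confirm numerically:
  x=-2.623: |R|=0.58418 <1
  x=-2.522: |R|=0.54676 <1
  x=-2.226: |R|=0.43013 <1
  x=-2.109: |R|=0.38091 <1
  x=-4.546: |R|=1.12778 >1
  x=-4.168: |R|=1.04114 >1
  x=-4.138: |R|=1.03391 >1
Interval (-4.0000, 0).

(-4.0000, 0).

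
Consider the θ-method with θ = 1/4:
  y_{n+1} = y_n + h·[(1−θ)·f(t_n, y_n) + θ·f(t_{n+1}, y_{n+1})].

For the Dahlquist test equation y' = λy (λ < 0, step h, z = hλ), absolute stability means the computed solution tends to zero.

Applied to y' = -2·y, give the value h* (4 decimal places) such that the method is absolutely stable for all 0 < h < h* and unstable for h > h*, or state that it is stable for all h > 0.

(-4.0000,0); λ=-2 ⇒ h* = (4)/2 = 2.0000.

Test eqn y'=λy, z=hλ:
  y_{n+1} = y_n + z·[3/4·y_n + 1/4·y_{n+1}] ⇒ (1 − 1/4z)y_{n+1} = (1 + 3/4z)y_n
  R(z) = (1 + 3/4z)/(1 − 1/4z).

Find x<0 with |R(x)|<1.
x=-1.13: |R|=0.1189
R=−1: 1+3/4x = −1+1/4x ⇒ -1/2x=2 ⇒ x=2/(-1/2)=-4.0000
Confirm numerically:
  x=-3.085: |R|=0.74171 <1
  x=-2.994: |R|=0.71232 <1
  x=-2.333: |R|=0.47355 <1
  x=-1.807: |R|=0.24470 <1
  x=-4.394: |R|=1.09388 >1
  x=-4.108: |R|=1.02664 >1
So |R|<1 on (-4.0000, 0).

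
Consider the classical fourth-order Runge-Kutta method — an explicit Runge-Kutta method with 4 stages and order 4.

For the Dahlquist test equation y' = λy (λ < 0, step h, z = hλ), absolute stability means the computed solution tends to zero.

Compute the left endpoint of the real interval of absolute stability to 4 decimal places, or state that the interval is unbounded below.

left endpoint -2.7853.

On y'=λy, z=hλ:
  order 4, 4-stage ⇒ R(z)=1+z+z^2/2+z^3/6+z^4/24
  (e.g. R(-1.43)=0.27932, |R|=0.27932)

Find x<0 with |R(x)|<1.
x=-1.43: |R|=0.2793
|R(-2.77)|=0.9772 |R(-2.6)|=0.7547 |R(-1.09)|=0.3470
Bisect:
  x_lo=-3.1550 |R|=1.7163  x_hi=-0.2064 |R|=0.8135
  mid=-1.68071 |R|=0.27288 →hi
  mid=-2.41785 |R|=0.57334 →hi
  mid=-2.78642 |R|=1.00170 →lo
  mid=-2.60213 |R|=0.75719 →hi
  mid=-2.69428 |R|=0.87123 →hi
  mid=-2.74035 |R|=0.93432 →hi
  mid=-2.76338 |R|=0.96747 →hi
  mid=-2.77490 |R|=0.98444 →hi
  ...
  [-2.78534,-2.78516] ⇒ x*=-2.7853
Interval (-2.7853, 0).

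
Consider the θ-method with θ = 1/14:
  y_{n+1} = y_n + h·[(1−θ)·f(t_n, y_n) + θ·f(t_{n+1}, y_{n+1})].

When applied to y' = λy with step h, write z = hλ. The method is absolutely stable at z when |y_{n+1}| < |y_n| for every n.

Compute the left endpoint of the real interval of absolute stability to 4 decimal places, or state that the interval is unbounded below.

left endpoint -2.3333.

Set f=λy, z=hλ:
  y_{n+1} = y_n + z·[13/14·y_n + 1/14·y_{n+1}] ⇒ (1 − 1/14z)y_{n+1} = (1 + 13/14z)y_n
  so R(z) = (1 + 13/14z)/(1 − 1/14z).

Solve |R(x)|<1 on ℝ⁻.
x=-0.39: |R|=0.6206
R=−1: 1+13/14x = −1+1/14x ⇒ -6/7x=2 ⇒ x=2/(-6/7)=-2.3333
Confirm numerically:
  x=-2.123: |R|=0.84345 <1
  x=-1.495: |R|=0.35076 <1
  x=-0.971: |R|=0.09198 <1
  x=-2.864: |R|=1.37761 >1
  x=-2.813: |R|=1.34235 >1
  x=-2.625: |R|=1.21053 >1
So |R|<1 on (-2.3333, 0).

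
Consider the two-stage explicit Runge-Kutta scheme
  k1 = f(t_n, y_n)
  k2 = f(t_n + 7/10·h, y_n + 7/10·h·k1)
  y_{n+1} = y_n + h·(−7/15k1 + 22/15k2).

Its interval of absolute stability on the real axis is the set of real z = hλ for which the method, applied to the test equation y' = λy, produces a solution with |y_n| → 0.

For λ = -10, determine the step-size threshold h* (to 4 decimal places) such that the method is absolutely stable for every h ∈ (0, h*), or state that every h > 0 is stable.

Test eqn y'=λy, z=hλ:
  k1=λy_n ⇒ h·k1=z·y_n;  k2=λ(1+7/10z)y_n ⇒ h·k2=z(1+7/10z)y_n
  y_{n+1}/y_n = 1 − 7/15z + 22/15z(1+7/10z) = 1 + z + 77/75z²
  Hence R(z) = 1 + z + 77/75z².

Need |R(x)|<1, x<0.
x=-1.33: |R|=1.4861
R=1: x+77/75x²=0 ⇒ x=−75/77=-0.9740; min R=1−1/(4·77/75)=0.7565>−1
Confirm numerically:
  x=-0.912: |R|=0.94192 <1
  x=-0.846: |R|=0.88880 <1
  x=-0.805: |R|=0.86031 <1
  x=-0.673: |R|=0.79201 <1
  x=-1.539: |R|=1.89268 >1
  x=-1.217: |R|=1.30358 >1
  x=-1.064: |R|=1.09829 >1
Stable set (-0.9740, 0).

(-0.9740,0); λ=-10 ⇒ h* = (75/77)/10 = 0.0974.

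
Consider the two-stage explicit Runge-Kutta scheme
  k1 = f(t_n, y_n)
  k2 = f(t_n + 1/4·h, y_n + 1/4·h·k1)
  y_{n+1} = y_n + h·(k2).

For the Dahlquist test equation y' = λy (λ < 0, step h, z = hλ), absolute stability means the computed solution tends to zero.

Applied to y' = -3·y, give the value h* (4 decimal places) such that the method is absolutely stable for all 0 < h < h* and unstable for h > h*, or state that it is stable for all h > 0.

(-4.0000,0); λ=-3 ⇒ h* = (4)/3 = 1.3333.

With y'=λy (z=hλ):
  k1=λy_n ⇒ h·k1=z·y_n;  k2=λ(1+1/4z)y_n ⇒ h·k2=z(1+1/4z)y_n
  y_{n+1}/y_n = 1 + z(1+1/4z) = 1 + z + 1/4z²
  ⇒ R(z) = 1 + z + 1/4z².

Solve |R(x)|<1 on ℝ⁻.
x=-0.33: |R|=0.6972
R=1: x+1/4x²=0 ⇒ x=−4=-4.0000; min R=1−1/(4·1/4)=0.0000>−1
Confirm numerically:
  x=-3.959: |R|=0.95942 <1
  x=-2.593: |R|=0.08791 <1
  x=-2.085: |R|=0.00181 <1
  x=-1.772: |R|=0.01300 <1
  x=-4.445: |R|=1.49451 >1
  x=-4.264: |R|=1.28142 >1
  x=-4.092: |R|=1.09412 >1
Interval (-4.0000, 0).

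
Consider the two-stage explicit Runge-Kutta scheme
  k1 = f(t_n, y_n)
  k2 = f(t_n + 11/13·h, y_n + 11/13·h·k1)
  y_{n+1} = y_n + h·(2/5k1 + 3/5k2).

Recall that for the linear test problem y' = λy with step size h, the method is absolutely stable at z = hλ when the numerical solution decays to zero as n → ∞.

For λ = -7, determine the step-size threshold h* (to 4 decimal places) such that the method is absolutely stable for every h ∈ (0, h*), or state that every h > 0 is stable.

With y'=λy (z=hλ):
  k1=λy_n ⇒ h·k1=z·y_n;  k2=λ(1+11/13z)y_n ⇒ h·k2=z(1+11/13z)y_n
  y_{n+1}/y_n = 1 + 2/5z + 3/5z(1+11/13z) = 1 + z + 33/65z²
  so R(z) = 1 + z + 33/65z².

Find x<0 with |R(x)|<1.
x=-0.41: |R|=0.6753
R=1: x+33/65x²=0 ⇒ x=−65/33=-1.9697; min R=1−1/(4·33/65)=0.5076>−1
Confirm numerically:
  x=-1.374: |R|=0.58446 <1
  x=-1.077: |R|=0.51189 <1
  x=-1.012: |R|=0.50795 <1
  x=-0.854: |R|=0.51627 <1
  x=-2.529: |R|=1.71812 >1
  x=-2.013: |R|=1.04426 >1
  x=-2.012: |R|=1.04321 >1
Stable set (-1.9697, 0).

(-1.9697,0); λ=-7 ⇒ h* = (65/33)/7 = 0.2814.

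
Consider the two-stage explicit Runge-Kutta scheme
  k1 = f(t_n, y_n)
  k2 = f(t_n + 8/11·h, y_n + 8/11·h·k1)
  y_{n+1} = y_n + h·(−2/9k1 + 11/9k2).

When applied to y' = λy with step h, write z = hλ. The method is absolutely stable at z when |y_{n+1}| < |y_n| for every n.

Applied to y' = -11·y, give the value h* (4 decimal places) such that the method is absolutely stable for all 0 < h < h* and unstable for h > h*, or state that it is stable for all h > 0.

Set f=λy, z=hλ:
  k1=λy_n ⇒ h·k1=z·y_n;  k2=λ(1+8/11z)y_n ⇒ h·k2=z(1+8/11z)y_n
  y_{n+1}/y_n = 1 − 2/9z + 11/9z(1+8/11z) = 1 + z + 8/9z²
  R(z) = 1 + z + 8/9z².

Solve |R(x)|<1 on ℝ⁻.
x=-0.96: |R|=0.8592
R=1: x+8/9x²=0 ⇒ x=−9/8=-1.1250; min R=1−1/(4·8/9)=0.7188>−1
Confirm numerically:
  x=-0.872: |R|=0.80390 <1
  x=-0.792: |R|=0.76557 <1
  x=-0.743: |R|=0.74771 <1
  x=-1.474: |R|=1.45727 >1
  x=-1.463: |R|=1.43955 >1
So |R|<1 on (-1.1250, 0).

(-1.1250,0); λ=-11 ⇒ h* = (9/8)/11 = 0.1023.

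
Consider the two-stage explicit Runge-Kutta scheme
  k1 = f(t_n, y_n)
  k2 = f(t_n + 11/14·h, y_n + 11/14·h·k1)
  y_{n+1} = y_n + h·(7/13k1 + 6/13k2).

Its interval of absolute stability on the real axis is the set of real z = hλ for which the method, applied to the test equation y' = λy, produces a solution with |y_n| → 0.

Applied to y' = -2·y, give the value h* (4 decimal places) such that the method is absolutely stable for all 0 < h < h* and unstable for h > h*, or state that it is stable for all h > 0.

(-2.7576,0); λ=-2 ⇒ h* = (91/33)/2 = 1.3788.

Set f=λy, z=hλ:
  k1=λy_n ⇒ h·k1=z·y_n;  k2=λ(1+11/14z)y_n ⇒ h·k2=z(1+11/14z)y_n
  y_{n+1}/y_n = 1 + 7/13z + 6/13z(1+11/14z) = 1 + z + 33/91z²
  Hence R(z) = 1 + z + 33/91z².

Find x<0 with |R(x)|<1.
x=-1.76: |R|=0.3633
R=1: x+33/91x²=0 ⇒ x=−91/33=-2.7576; min R=1−1/(4·33/91)=0.3106>−1
Confirm numerically:
  x=-2.684: |R|=0.92839 <1
  x=-2.188: |R|=0.54807 <1
  x=-1.531: |R|=0.31901 <1
  x=-1.113: |R|=0.33622 <1
  x=-3.328: |R|=1.68842 >1
  x=-2.970: |R|=1.22879 >1
  x=-2.806: |R|=1.04927 >1
Stable set (-2.7576, 0).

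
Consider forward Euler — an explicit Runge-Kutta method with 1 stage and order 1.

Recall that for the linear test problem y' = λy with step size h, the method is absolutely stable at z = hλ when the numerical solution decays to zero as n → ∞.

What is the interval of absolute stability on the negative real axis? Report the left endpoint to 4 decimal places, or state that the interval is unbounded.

Test eqn y'=λy, z=hλ:
  order 1, 1-stage ⇒ R(z)=1+z
  (e.g. R(-1.17)=-0.17000, |R|=0.17000)

Need |R(x)|<1, x<0.
x=-1.17: |R|=0.1700
|R(-2.23)|=1.2300 |R(-1.9)|=0.9000 |R(-1.6)|=0.6000
Bisect:
  x_lo=-2.4960 |R|=1.4960  x_hi=-0.3441 |R|=0.6559
  mid=-1.42003 |R|=0.42003 →hi
  mid=-1.95801 |R|=0.95801 →hi
  mid=-2.22701 |R|=1.22701 →lo
  mid=-2.09251 |R|=1.09251 →lo
  mid=-2.02526 |R|=1.02526 →lo
  mid=-1.99164 |R|=0.99164 →hi
  mid=-2.00845 |R|=1.00845 →lo
  ...
  [-2.00004,-1.99991] ⇒ x*=-2.0000
Stable set (-2.0000, 0).

z∈(-2.0000,0).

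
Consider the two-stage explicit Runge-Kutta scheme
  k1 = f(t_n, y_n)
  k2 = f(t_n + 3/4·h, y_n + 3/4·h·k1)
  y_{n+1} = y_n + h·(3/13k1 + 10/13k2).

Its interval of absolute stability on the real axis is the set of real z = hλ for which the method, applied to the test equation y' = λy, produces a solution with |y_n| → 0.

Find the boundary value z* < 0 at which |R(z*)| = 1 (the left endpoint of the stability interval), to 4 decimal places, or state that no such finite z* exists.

Test eqn y'=λy, z=hλ:
  k1=λy_n ⇒ h·k1=z·y_n;  k2=λ(1+3/4z)y_n ⇒ h·k2=z(1+3/4z)y_n
  y_{n+1}/y_n = 1 + 3/13z + 10/13z(1+3/4z) = 1 + z + 15/26z²
  Hence R(z) = 1 + z + 15/26z².

Solve |R(x)|<1 on ℝ⁻.
x=-1.29: |R|=0.6701
R=1: x+15/26x²=0 ⇒ x=−26/15=-1.7333; min R=1−1/(4·15/26)=0.5667>−1
Confirm numerically:
  x=-1.210: |R|=0.63467 <1
  x=-0.891: |R|=0.56701 <1
  x=-0.718: |R|=0.57942 <1
  x=-2.242: |R|=1.65794 >1
  x=-2.187: |R|=1.57241 >1
So |R|<1 on (-1.7333, 0).

left endpoint -1.7333.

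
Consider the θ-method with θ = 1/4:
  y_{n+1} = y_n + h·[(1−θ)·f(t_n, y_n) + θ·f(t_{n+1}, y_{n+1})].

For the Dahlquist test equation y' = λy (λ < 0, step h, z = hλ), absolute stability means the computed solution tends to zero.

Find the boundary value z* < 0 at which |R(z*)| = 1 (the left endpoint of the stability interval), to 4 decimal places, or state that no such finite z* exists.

z* = -4.0000.

On y'=λy, z=hλ:
  y_{n+1} = y_n + z·[3/4·y_n + 1/4·y_{n+1}] ⇒ (1 − 1/4z)y_{n+1} = (1 + 3/4z)y_n
  ⇒ R(z) = (1 + 3/4z)/(1 − 1/4z).

Boundary: |R(x)|=1, x<0.
x=-0.42: |R|=0.6199
R=−1: 1+3/4x = −1+1/4x ⇒ -1/2x=2 ⇒ x=2/(-1/2)=-4.0000
Confirm numerically:
  x=-3.952: |R|=0.98793 <1
  x=-3.726: |R|=0.92907 <1
  x=-3.102: |R|=0.74711 <1
  x=-2.155: |R|=0.40049 <1
  x=-4.590: |R|=1.13737 >1
  x=-4.114: |R|=1.02810 >1
  x=-4.064: |R|=1.01587 >1
Stable set (-4.0000, 0).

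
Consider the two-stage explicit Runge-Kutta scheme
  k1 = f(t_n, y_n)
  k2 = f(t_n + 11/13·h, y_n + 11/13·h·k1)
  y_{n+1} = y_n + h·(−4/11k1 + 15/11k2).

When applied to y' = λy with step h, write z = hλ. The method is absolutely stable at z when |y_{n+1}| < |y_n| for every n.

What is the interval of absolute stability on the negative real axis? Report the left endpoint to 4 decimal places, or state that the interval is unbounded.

With y'=λy (z=hλ):
  k1=λy_n ⇒ h·k1=z·y_n;  k2=λ(1+11/13z)y_n ⇒ h·k2=z(1+11/13z)y_n
  y_{n+1}/y_n = 1 − 4/11z + 15/11z(1+11/13z) = 1 + z + 15/13z²
  Hence R(z) = 1 + z + 15/13z².

Need |R(x)|<1, x<0.
x=-1.19: |R|=1.4440
R=1: x+15/13x²=0 ⇒ x=−13/15=-0.8667; min R=1−1/(4·15/13)=0.7833>−1
Confirm numerically:
  x=-0.757: |R|=0.90421 <1
  x=-0.438: |R|=0.78336 <1
  x=-0.373: |R|=0.78753 <1
  x=-1.345: |R|=1.74234 >1
  x=-1.312: |R|=1.67417 >1
Stable set (-0.8667, 0).

(-0.8667, 0).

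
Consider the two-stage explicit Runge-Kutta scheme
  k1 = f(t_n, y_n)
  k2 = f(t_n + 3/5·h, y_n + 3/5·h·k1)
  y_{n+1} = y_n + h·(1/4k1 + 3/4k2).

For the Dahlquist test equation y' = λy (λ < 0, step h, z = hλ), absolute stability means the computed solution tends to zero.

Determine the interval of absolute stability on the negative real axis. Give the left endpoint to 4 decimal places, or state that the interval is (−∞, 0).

(-2.2222, 0).

With y'=λy (z=hλ):
  k1=λy_n ⇒ h·k1=z·y_n;  k2=λ(1+3/5z)y_n ⇒ h·k2=z(1+3/5z)y_n
  y_{n+1}/y_n = 1 + 1/4z + 3/4z(1+3/5z) = 1 + z + 9/20z²
  so R(z) = 1 + z + 9/20z².

Solve |R(x)|<1 on ℝ⁻.
x=-1.6: |R|=0.5520
R=1: x+9/20x²=0 ⇒ x=−20/9=-2.2222; min R=1−1/(4·9/20)=0.4444>−1
Confirm numerically:
  x=-1.974: |R|=0.77950 <1
  x=-1.934: |R|=0.74916 <1
  x=-1.305: |R|=0.46136 <1
  x=-0.957: |R|=0.45513 <1
  x=-2.665: |R|=1.53100 >1
  x=-2.540: |R|=1.36322 >1
  x=-2.419: |R|=1.21420 >1
Stable set (-2.2222, 0).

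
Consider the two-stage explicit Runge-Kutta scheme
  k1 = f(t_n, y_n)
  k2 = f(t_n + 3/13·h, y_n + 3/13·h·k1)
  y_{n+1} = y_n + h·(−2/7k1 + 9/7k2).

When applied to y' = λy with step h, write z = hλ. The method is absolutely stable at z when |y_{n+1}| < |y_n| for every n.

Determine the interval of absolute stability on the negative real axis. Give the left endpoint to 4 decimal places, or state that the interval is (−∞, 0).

Test eqn y'=λy, z=hλ:
  k1=λy_n ⇒ h·k1=z·y_n;  k2=λ(1+3/13z)y_n ⇒ h·k2=z(1+3/13z)y_n
  y_{n+1}/y_n = 1 − 2/7z + 9/7z(1+3/13z) = 1 + z + 27/91z²
  Hence R(z) = 1 + z + 27/91z².

Need |R(x)|<1, x<0.
x=-0.33: |R|=0.7023
R=1: x+27/91x²=0 ⇒ x=−91/27=-3.3704; min R=1−1/(4·27/91)=0.1574>−1
Confirm numerically:
  x=-3.232: |R|=0.86731 <1
  x=-3.124: |R|=0.77164 <1
  x=-2.712: |R|=0.47024 <1
  x=-1.721: |R|=0.15779 <1
  x=-3.641: |R|=1.29236 >1
  x=-3.447: |R|=1.07837 >1
Stable set (-3.3704, 0).

(-3.3704, 0).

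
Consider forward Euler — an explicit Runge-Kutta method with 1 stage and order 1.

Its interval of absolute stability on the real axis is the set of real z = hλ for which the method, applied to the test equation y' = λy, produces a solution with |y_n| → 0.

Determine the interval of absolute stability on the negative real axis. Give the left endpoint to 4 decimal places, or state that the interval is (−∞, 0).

(-2.0000, 0).

With y'=λy (z=hλ):
  order 1, 1-stage ⇒ R(z)=1+z
  (e.g. R(-0.6)=0.40000, |R|=0.40000)

Boundary: |R(x)|=1, x<0.
x=-0.6: |R|=0.4000
|R(-2.11)|=1.1100 |R(-1.35)|=0.3500 |R(-0.7)|=0.3000
Bisect:
  x_lo=-2.7014 |R|=1.7014  x_hi=-0.2067 |R|=0.7933
  mid=-1.45406 |R|=0.45406 →hi
  mid=-2.07774 |R|=1.07774 →lo
  mid=-1.76590 |R|=0.76590 →hi
  mid=-1.92182 |R|=0.92182 →hi
  mid=-1.99978 |R|=0.99978 →hi
  mid=-2.03876 |R|=1.03876 →lo
  mid=-2.01927 |R|=1.01927 →lo
  mid=-2.00953 |R|=1.00953 →lo
  mid=-2.00466 |R|=1.00466 →lo
  mid=-2.00222 |R|=1.00222 →lo
  ...
  [-2.00009,-1.99994] ⇒ x*=-2.0000
Stable set (-2.0000, 0).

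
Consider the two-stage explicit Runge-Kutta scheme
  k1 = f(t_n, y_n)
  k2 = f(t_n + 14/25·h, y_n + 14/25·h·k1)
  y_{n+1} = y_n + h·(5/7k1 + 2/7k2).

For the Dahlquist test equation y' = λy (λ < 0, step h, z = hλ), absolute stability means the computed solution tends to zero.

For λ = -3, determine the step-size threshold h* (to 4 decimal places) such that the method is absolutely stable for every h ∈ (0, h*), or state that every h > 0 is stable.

(-6.2500,0); λ=-3 ⇒ h* = (25/4)/3 = 2.0833.

On y'=λy, z=hλ:
  k1=λy_n ⇒ h·k1=z·y_n;  k2=λ(1+14/25z)y_n ⇒ h·k2=z(1+14/25z)y_n
  y_{n+1}/y_n = 1 + 5/7z + 2/7z(1+14/25z) = 1 + z + 4/25z²
  Hence R(z) = 1 + z + 4/25z².

Need |R(x)|<1, x<0.
x=-1.67: |R|=0.2238
R=1: x+4/25x²=0 ⇒ x=−25/4=-6.2500; min R=1−1/(4·4/25)=-0.5625>−1
Confirm numerically:
  x=-5.364: |R|=0.23960 <1
  x=-5.255: |R|=0.16340 <1
  x=-3.246: |R|=0.56016 <1
  x=-6.794: |R|=1.59135 >1
  x=-6.453: |R|=1.20959 >1
  x=-6.298: |R|=1.04837 >1
Interval (-6.2500, 0).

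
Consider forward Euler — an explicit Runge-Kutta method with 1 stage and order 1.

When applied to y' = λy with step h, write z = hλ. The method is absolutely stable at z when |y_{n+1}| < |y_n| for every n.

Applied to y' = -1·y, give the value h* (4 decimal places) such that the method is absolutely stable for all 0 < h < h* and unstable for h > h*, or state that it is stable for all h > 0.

With y'=λy (z=hλ):
  order 1, 1-stage ⇒ R(z)=1+z
  (e.g. R(-0.98)=0.02000, |R|=0.02000)

Need |R(x)|<1, x<0.
x=-0.98: |R|=0.0200
|R(-1.99)|=0.9900 |R(-1.8)|=0.8000 |R(-1.6)|=0.6000
Bisect:
  x_lo=-2.8277 |R|=1.8277  x_hi=-0.2969 |R|=0.7031
  mid=-1.56234 |R|=0.56234 →hi
  mid=-2.19504 |R|=1.19504 →lo
  mid=-1.87869 |R|=0.87869 →hi
  mid=-2.03687 |R|=1.03687 →lo
  mid=-1.95778 |R|=0.95778 →hi
  mid=-1.99732 |R|=0.99732 →hi
  mid=-2.01710 |R|=1.01710 →lo
  mid=-2.00721 |R|=1.00721 →lo
  ...
  [-2.00011,-1.99995] ⇒ x*=-2.0000
So |R|<1 on (-2.0000, 0).

(-2.0000,0); λ=-1 ⇒ h* = 2.0000.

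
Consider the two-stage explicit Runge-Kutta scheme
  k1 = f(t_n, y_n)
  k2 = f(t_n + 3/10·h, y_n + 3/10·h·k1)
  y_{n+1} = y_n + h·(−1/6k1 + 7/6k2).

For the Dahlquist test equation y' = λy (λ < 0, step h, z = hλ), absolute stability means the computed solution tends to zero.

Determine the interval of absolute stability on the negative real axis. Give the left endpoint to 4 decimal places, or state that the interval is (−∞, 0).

z∈(-2.8571,0).

Set f=λy, z=hλ:
  k1=λy_n ⇒ h·k1=z·y_n;  k2=λ(1+3/10z)y_n ⇒ h·k2=z(1+3/10z)y_n
  y_{n+1}/y_n = 1 − 1/6z + 7/6z(1+3/10z) = 1 + z + 7/20z²
  ⇒ R(z) = 1 + z + 7/20z².

Solve |R(x)|<1 on ℝ⁻.
x=-1.42: |R|=0.2857
R=1: x+7/20x²=0 ⇒ x=−20/7=-2.8571; min R=1−1/(4·7/20)=0.2857>−1
Confirm numerically:
  x=-2.760: |R|=0.90616 <1
  x=-1.809: |R|=0.33637 <1
  x=-1.674: |R|=0.30680 <1
  x=-3.258: |R|=1.45710 >1
  x=-3.213: |R|=1.40018 >1
  x=-3.000: |R|=1.15000 >1
Stable set (-2.8571, 0).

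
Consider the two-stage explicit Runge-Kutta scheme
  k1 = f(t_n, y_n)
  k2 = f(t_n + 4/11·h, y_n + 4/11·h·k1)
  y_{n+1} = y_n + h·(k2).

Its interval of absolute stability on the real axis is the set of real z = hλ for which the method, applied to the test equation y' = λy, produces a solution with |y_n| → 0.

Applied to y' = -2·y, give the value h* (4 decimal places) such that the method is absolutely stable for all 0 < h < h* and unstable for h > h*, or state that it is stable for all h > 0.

Set f=λy, z=hλ:
  k1=λy_n ⇒ h·k1=z·y_n;  k2=λ(1+4/11z)y_n ⇒ h·k2=z(1+4/11z)y_n
  y_{n+1}/y_n = 1 + z(1+4/11z) = 1 + z + 4/11z²
  R(z) = 1 + z + 4/11z².

Find x<0 with |R(x)|<1.
x=-1: |R|=0.3636
R=1: x+4/11x²=0 ⇒ x=−11/4=-2.7500; min R=1−1/(4·4/11)=0.3125>−1
Confirm numerically:
  x=-2.489: |R|=0.76377 <1
  x=-1.514: |R|=0.31953 <1
  x=-1.232: |R|=0.31994 <1
  x=-3.349: |R|=1.72947 >1
  x=-2.914: |R|=1.17378 >1
Interval (-2.7500, 0).

(-2.7500,0); λ=-2 ⇒ h* = (11/4)/2 = 1.3750.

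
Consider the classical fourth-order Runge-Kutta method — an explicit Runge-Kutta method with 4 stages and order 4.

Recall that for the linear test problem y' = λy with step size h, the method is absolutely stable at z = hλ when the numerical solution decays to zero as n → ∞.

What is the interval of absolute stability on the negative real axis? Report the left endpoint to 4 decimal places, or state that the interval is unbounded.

On y'=λy, z=hλ:
  order 4, 4-stage ⇒ R(z)=1+z+z^2/2+z^3/6+z^4/24
  (e.g. R(-1.2)=0.31840, |R|=0.31840)

Boundary: |R(x)|=1, x<0.
x=-1.2: |R|=0.3184
|R(-2.75)|=0.9481 |R(-2.74)|=0.9338 |R(-1.35)|=0.2896
Bisect:
  x_lo=-3.6620 |R|=3.3517  x_hi=-0.2991 |R|=0.7415
  mid=-1.98055 |R|=0.32704 →hi
  mid=-2.82129 |R|=1.05565 →lo
  mid=-2.40092 |R|=0.55916 →hi
  mid=-2.61111 |R|=0.76761 →hi
  mid=-2.71620 |R|=0.90073 →hi
  mid=-2.76875 |R|=0.97534 →hi
  mid=-2.79502 |R|=1.01477 →lo
  mid=-2.78188 |R|=0.99487 →hi
  ...
  [-2.78537,-2.78517] ⇒ x*=-2.7853
Interval (-2.7853, 0).

(-2.7853, 0).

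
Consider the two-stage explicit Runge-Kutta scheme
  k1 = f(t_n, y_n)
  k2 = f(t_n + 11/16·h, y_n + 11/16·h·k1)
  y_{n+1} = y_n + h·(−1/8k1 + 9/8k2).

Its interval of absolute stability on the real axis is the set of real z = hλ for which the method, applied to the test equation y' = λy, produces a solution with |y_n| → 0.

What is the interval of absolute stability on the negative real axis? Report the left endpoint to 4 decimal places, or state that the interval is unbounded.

Test eqn y'=λy, z=hλ:
  k1=λy_n ⇒ h·k1=z·y_n;  k2=λ(1+11/16z)y_n ⇒ h·k2=z(1+11/16z)y_n
  y_{n+1}/y_n = 1 − 1/8z + 9/8z(1+11/16z) = 1 + z + 99/128z²
  ⇒ R(z) = 1 + z + 99/128z².

Find x<0 with |R(x)|<1.
x=-0.81: |R|=0.6975
R=1: x+99/128x²=0 ⇒ x=−128/99=-1.2929; min R=1−1/(4·99/128)=0.6768>−1
Confirm numerically:
  x=-0.870: |R|=0.71541 <1
  x=-0.759: |R|=0.68656 <1
  x=-0.746: |R|=0.68443 <1
  x=-0.667: |R|=0.67709 <1
  x=-1.781: |R|=1.67231 >1
  x=-1.337: |R|=1.04557 >1
Interval (-1.2929, 0).

z∈(-1.2929,0).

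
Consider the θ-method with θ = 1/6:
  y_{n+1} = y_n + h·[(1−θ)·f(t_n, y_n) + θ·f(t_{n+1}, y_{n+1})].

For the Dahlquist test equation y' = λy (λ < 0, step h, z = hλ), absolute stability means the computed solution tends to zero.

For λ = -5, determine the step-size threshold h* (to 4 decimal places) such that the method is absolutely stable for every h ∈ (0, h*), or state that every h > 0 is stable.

Test eqn y'=λy, z=hλ:
  y_{n+1} = y_n + z·[5/6·y_n + 1/6·y_{n+1}] ⇒ (1 − 1/6z)y_{n+1} = (1 + 5/6z)y_n
  so R(z) = (1 + 5/6z)/(1 − 1/6z).

Need |R(x)|<1, x<0.
x=-0.8: |R|=0.2941
R=−1: 1+5/6x = −1+1/6x ⇒ -2/3x=2 ⇒ x=2/(-2/3)=-3.0000
Confirm numerically:
  x=-2.566: |R|=0.79734 <1
  x=-1.906: |R|=0.44650 <1
  x=-1.682: |R|=0.31372 <1
  x=-1.615: |R|=0.27249 <1
  x=-3.434: |R|=1.18402 >1
  x=-3.372: |R|=1.15877 >1
  x=-3.291: |R|=1.12528 >1
Interval (-3.0000, 0).

(-3.0000,0); λ=-5 ⇒ h* = (3)/5 = 0.6000.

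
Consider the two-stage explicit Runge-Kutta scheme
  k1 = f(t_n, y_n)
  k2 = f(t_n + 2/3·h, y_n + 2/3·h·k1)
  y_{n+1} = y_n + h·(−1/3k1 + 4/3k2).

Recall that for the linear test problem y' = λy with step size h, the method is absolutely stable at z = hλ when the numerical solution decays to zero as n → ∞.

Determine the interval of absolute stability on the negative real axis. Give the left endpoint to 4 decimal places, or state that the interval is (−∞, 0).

(-1.1250, 0).

With y'=λy (z=hλ):
  k1=λy_n ⇒ h·k1=z·y_n;  k2=λ(1+2/3z)y_n ⇒ h·k2=z(1+2/3z)y_n
  y_{n+1}/y_n = 1 − 1/3z + 4/3z(1+2/3z) = 1 + z + 8/9z²
  R(z) = 1 + z + 8/9z².

Boundary: |R(x)|=1, x<0.
x=-0.31: |R|=0.7754
R=1: x+8/9x²=0 ⇒ x=−9/8=-1.1250; min R=1−1/(4·8/9)=0.7188>−1
Confirm numerically:
  x=-1.084: |R|=0.96049 <1
  x=-0.966: |R|=0.86347 <1
  x=-0.895: |R|=0.81702 <1
  x=-0.770: |R|=0.75702 <1
  x=-1.707: |R|=1.88309 >1
  x=-1.619: |R|=1.71092 >1
  x=-1.369: |R|=1.29692 >1
So |R|<1 on (-1.1250, 0).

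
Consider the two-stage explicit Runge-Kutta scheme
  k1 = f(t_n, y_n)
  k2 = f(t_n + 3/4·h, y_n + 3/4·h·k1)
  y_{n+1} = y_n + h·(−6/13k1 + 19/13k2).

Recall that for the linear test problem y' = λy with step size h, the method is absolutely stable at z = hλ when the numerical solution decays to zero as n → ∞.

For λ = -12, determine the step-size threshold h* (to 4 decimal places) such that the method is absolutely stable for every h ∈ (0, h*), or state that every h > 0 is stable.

Test eqn y'=λy, z=hλ:
  k1=λy_n ⇒ h·k1=z·y_n;  k2=λ(1+3/4z)y_n ⇒ h·k2=z(1+3/4z)y_n
  y_{n+1}/y_n = 1 − 6/13z + 19/13z(1+3/4z) = 1 + z + 57/52z²
  Hence R(z) = 1 + z + 57/52z².

Need |R(x)|<1, x<0.
x=-1.49: |R|=1.9436
R=1: x+57/52x²=0 ⇒ x=−52/57=-0.9123; min R=1−1/(4·57/52)=0.7719>−1
Confirm numerically:
  x=-0.655: |R|=0.81528 <1
  x=-0.559: |R|=0.78353 <1
  x=-0.376: |R|=0.77897 <1
  x=-1.469: |R|=1.89646 >1
  x=-1.263: |R|=1.48555 >1
  x=-1.105: |R|=1.23343 >1
Stable set (-0.9123, 0).

(-0.9123,0); λ=-12 ⇒ h* = (52/57)/12 = 0.0760.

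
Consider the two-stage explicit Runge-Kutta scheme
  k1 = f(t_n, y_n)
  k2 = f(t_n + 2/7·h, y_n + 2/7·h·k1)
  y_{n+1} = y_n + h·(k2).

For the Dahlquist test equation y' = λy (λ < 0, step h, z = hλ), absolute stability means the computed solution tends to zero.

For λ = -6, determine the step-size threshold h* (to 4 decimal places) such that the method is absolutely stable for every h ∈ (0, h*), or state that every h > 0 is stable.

(-3.5000,0); λ=-6 ⇒ h* = (7/2)/6 = 0.5833.

On y'=λy, z=hλ:
  k1=λy_n ⇒ h·k1=z·y_n;  k2=λ(1+2/7z)y_n ⇒ h·k2=z(1+2/7z)y_n
  y_{n+1}/y_n = 1 + z(1+2/7z) = 1 + z + 2/7z²
  so R(z) = 1 + z + 2/7z².

Solve |R(x)|<1 on ℝ⁻.
x=-1.52: |R|=0.1401
R=1: x+2/7x²=0 ⇒ x=−7/2=-3.5000; min R=1−1/(4·2/7)=0.1250>−1
Confirm numerically:
  x=-2.567: |R|=0.31571 <1
  x=-2.510: |R|=0.29003 <1
  x=-2.244: |R|=0.19472 <1
  x=-1.919: |R|=0.13316 <1
  x=-4.071: |R|=1.66415 >1
  x=-3.610: |R|=1.11346 >1
Interval (-3.5000, 0).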